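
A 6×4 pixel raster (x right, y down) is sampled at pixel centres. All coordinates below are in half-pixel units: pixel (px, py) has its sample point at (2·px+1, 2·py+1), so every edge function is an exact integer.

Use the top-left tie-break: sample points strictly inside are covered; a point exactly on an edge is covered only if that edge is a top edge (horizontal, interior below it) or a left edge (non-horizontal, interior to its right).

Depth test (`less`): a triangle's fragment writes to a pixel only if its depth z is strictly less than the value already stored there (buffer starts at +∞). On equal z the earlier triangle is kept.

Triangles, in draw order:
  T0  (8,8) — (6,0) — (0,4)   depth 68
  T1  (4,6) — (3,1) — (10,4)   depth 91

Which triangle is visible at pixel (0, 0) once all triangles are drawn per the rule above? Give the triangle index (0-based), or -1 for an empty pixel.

T0:
  2·area = 56  (B↔C swapped to make it positive)
  edge (8, 8)→(0, 4): d=(-8,-4) top-left  bias=+0
  edge (0, 4)→(6, 0): d=(6,-4) top-left  bias=+0
  edge (6, 0)→(8, 8): d=(2,8) right/bottom  bias=-1
    (2,0)@(5, 1): e=[44,2,10] → X
    (3,0)@(7, 1): e=[52,10,-6] → .
    (1,1)@(3, 3): e=[20,6,30] → X
    (3,1)@(7, 3): e=[36,22,-2] → .
    (1,2)@(3, 5): e=[4,18,34] → X
    (3,2)@(7, 5): e=[20,34,2] → X
    (4,2)@(9, 5): e=[28,42,-14] → .
    (1,3)@(3, 7): e=[-12,30,38] → .
    (2,3)@(5, 7): e=[-4,38,22] → .
    (3,3)@(7, 7): e=[4,46,6] → X
    (4,3)@(9, 7): e=[12,54,-10] → .
  covered (7 px):
    . . X . . .
    . X X . . .
    . X X X . .
    . . . X . .
T1:
  2·area = 32
  edge (4, 6)→(3, 1): d=(-1,-5) top-left  bias=+0
  edge (3, 1)→(10, 4): d=(7,3) right/bottom  bias=-1
  edge (10, 4)→(4, 6): d=(-6,2) right/bottom  bias=-1
    (1,0)@(3, 1): e=[0,0,32] → .  [on edge]
    (2,1)@(5, 3): e=[8,8,16] → X
    (3,1)@(7, 3): e=[18,2,12] → X
    (4,1)@(9, 3): e=[28,-4,8] → .
    (2,2)@(5, 5): e=[6,22,4] → X
    (3,2)@(7, 5): e=[16,16,0] → .  [on edge]
    (0,3)@(1, 7): e=[-16,48,0] → .  [on edge]
    (2,3)@(5, 7): e=[4,36,-8] → .
  covered (3 px):
    . . . . . .
    . . X X . .
    . . X . . .
    . . . . . .

Z-buffer (winner per pixel, '.' = empty):
  . . 0 . . .
  . 0 0 1 . .
  . 0 0 0 . .
  . . . 0 . .

Result: -1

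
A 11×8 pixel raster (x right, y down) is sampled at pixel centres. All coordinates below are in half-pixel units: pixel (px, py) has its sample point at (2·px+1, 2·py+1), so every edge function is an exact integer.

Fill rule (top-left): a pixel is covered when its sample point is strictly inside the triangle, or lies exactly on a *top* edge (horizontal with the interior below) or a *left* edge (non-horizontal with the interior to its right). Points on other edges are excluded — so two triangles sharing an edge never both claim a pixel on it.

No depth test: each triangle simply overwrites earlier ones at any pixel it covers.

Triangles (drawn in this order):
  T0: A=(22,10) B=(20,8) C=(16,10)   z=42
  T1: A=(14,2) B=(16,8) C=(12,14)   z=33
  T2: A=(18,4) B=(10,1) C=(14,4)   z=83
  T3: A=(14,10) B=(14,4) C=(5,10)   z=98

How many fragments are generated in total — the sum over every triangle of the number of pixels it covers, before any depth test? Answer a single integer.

T0:
  2·area = 12  (B↔C swapped to make it positive)
  edge (22, 10)→(16, 10): d=(-6,0) right/bottom  bias=-1
  edge (16, 10)→(20, 8): d=(4,-2) top-left  bias=+0
  edge (20, 8)→(22, 10): d=(2,2) right/bottom  bias=-1
    (6,0)@(13, 1): e=[54,-42,0] → .  [on edge]
    (7,1)@(15, 3): e=[42,-30,0] → .  [on edge]
    (8,2)@(17, 5): e=[30,-18,0] → .  [on edge]
    (9,3)@(19, 7): e=[18,-6,0] → .  [on edge]
    (9,4)@(19, 9): e=[6,2,4] → X
    (10,4)@(21, 9): e=[6,6,0] → .  [on edge]
    (9,5)@(19, 11): e=[-6,10,8] → .
  covered (1 px):
    . . . . . . . . . . .
    . . . . . . . . . . .
    . . . . . . . . . . .
    . . . . . . . . . . .
    . . . . . . . . . X .
    . . . . . . . . . . .
    . . . . . . . . . . .
    . . . . . . . . . . .
T1:
  2·area = 36
  edge (14, 2)→(16, 8): d=(2,6) right/bottom  bias=-1
  edge (16, 8)→(12, 14): d=(-4,6) right/bottom  bias=-1
  edge (12, 14)→(14, 2): d=(2,-12) top-left  bias=+0
    (7,2)@(15, 5): e=[0,18,18] → .  [on edge]
    (7,3)@(15, 7): e=[4,10,22] → X
    (8,3)@(17, 7): e=[-8,-2,46] → .
    (6,4)@(13, 9): e=[20,14,2] → X
    (8,4)@(17, 9): e=[-4,-10,50] → .
    (6,5)@(13, 11): e=[24,6,6] → X
    (7,5)@(15, 11): e=[12,-6,30] → .
    (8,5)@(17, 11): e=[0,-18,54] → .  [on edge]
    (6,6)@(13, 13): e=[28,-2,10] → .
  covered (4 px):
    . . . . . . . . . . .
    . . . . . . . . . . .
    . . . . . . . . . . .
    . . . . . . . X . . .
    . . . . . . X X . . .
    . . . . . . X . . . .
    . . . . . . . . . . .
    . . . . . . . . . . .
T2:
  2·area = 12  (B↔C swapped to make it positive)
  edge (18, 4)→(14, 4): d=(-4,0) right/bottom  bias=-1
  edge (14, 4)→(10, 1): d=(-4,-3) top-left  bias=+0
  edge (10, 1)→(18, 4): d=(8,3) right/bottom  bias=-1
    (6,1)@(13, 3): e=[4,1,7] → X
    (7,1)@(15, 3): e=[4,7,1] → X
    (8,1)@(17, 3): e=[4,13,-5] → .
    (6,2)@(13, 5): e=[-4,-7,23] → .
    (7,2)@(15, 5): e=[-4,-1,17] → .
  covered (2 px):
    . . . . . . . . . . .
    . . . . . . X X . . .
    . . . . . . . . . . .
    . . . . . . . . . . .
    . . . . . . . . . . .
    . . . . . . . . . . .
    . . . . . . . . . . .
    . . . . . . . . . . .
T3:
  2·area = 54  (B↔C swapped to make it positive)
  edge (14, 10)→(5, 10): d=(-9,0) right/bottom  bias=-1
  edge (5, 10)→(14, 4): d=(9,-6) top-left  bias=+0
  edge (14, 4)→(14, 10): d=(0,6) right/bottom  bias=-1
    (6,2)@(13, 5): e=[45,3,6] → X
    (7,2)@(15, 5): e=[45,15,-6] → .
    (5,3)@(11, 7): e=[27,9,18] → X
    (7,3)@(15, 7): e=[27,33,-6] → .
    (3,4)@(7, 9): e=[9,3,42] → X
    (4,4)@(9, 9): e=[9,15,30] → X
    (7,4)@(15, 9): e=[9,51,-6] → .
    (3,5)@(7, 11): e=[-9,21,42] → .
    (4,5)@(9, 11): e=[-9,33,30] → .
    (5,5)@(11, 11): e=[-9,45,18] → .
    (6,5)@(13, 11): e=[-9,57,6] → .
  covered (7 px):
    . . . . . . . . . . .
    . . . . . . . . . . .
    . . . . . . X . . . .
    . . . . . X X . . . .
    . . . X X X X . . . .
    . . . . . . . . . . .
    . . . . . . . . . . .
    . . . . . . . . . . .

Final: 14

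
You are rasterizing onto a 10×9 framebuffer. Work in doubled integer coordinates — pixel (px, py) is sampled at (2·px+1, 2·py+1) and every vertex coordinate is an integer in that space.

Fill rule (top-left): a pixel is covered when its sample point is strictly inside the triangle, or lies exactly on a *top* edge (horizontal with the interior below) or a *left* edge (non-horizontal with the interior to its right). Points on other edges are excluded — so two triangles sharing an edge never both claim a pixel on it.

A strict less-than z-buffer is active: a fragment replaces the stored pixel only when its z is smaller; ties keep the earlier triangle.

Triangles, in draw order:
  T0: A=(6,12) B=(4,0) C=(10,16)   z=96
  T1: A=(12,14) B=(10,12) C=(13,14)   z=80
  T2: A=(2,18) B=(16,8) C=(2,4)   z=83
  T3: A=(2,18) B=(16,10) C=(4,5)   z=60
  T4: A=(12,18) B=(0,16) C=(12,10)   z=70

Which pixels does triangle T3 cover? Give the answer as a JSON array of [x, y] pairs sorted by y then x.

T0:
  2·area = 40
  edge (6, 12)→(4, 0): d=(-2,-12) top-left  bias=+0
  edge (4, 0)→(10, 16): d=(6,16) right/bottom  bias=-1
  edge (10, 16)→(6, 12): d=(-4,-4) top-left  bias=+0
    (2,1)@(5, 3): e=[6,2,32] → #
    (3,1)@(7, 3): e=[30,-30,40] → ·
    (2,2)@(5, 5): e=[2,14,24] → #
    (3,2)@(7, 5): e=[26,-18,32] → ·
    (0,3)@(1, 7): e=[-50,90,0] → ·  [on edge]
    (2,3)@(5, 7): e=[-2,26,16] → ·
    (1,4)@(3, 9): e=[-30,70,0] → ·  [on edge]
    (3,4)@(7, 9): e=[18,6,16] → #
    (4,4)@(9, 9): e=[42,-26,24] → ·
    (2,5)@(5, 11): e=[-10,50,0] → ·  [on edge]
    (3,5)@(7, 11): e=[14,18,8] → #
    (4,5)@(9, 11): e=[38,-14,16] → ·
    (3,6)@(7, 13): e=[10,30,0] → #  [on edge]
    (4,7)@(9, 15): e=[30,10,0] → #  [on edge]
    (5,8)@(11, 17): e=[50,-10,0] → ·  [on edge]
  covered (6 px):
    · · · · · · · · · ·
    · · # · · · · · · ·
    · · # · · · · · · ·
    · · · · · · · · · ·
    · · · # · · · · · ·
    · · · # · · · · · ·
    · · · # · · · · · ·
    · · · · # · · · · ·
    · · · · · · · · · ·
T1:
  2·area = 2
  edge (12, 14)→(10, 12): d=(-2,-2) top-left  bias=+0
  edge (10, 12)→(13, 14): d=(3,2) right/bottom  bias=-1
  edge (13, 14)→(12, 14): d=(-1,0) right/bottom  bias=-1
    (0,1)@(1, 3): e=[0,-9,11] → ·  [on edge]
    (1,2)@(3, 5): e=[0,-7,9] → ·  [on edge]
    (2,3)@(5, 7): e=[0,-5,7] → ·  [on edge]
    (3,4)@(7, 9): e=[0,-3,5] → ·  [on edge]
    (4,5)@(9, 11): e=[0,-1,3] → ·  [on edge]
    (5,6)@(11, 13): e=[0,1,1] → #  [on edge]
    (6,6)@(13, 13): e=[4,-3,1] → ·
    (5,7)@(11, 15): e=[-4,7,-1] → ·
    (6,7)@(13, 15): e=[0,3,-1] → ·  [on edge]
    (7,8)@(15, 17): e=[0,5,-3] → ·  [on edge]
  covered (1 px):
    · · · · · · · · · ·
    · · · · · · · · · ·
    · · · · · · · · · ·
    · · · · · · · · · ·
    · · · · · · · · · ·
    · · · · · · · · · ·
    · · · · · # · · · ·
    · · · · · · · · · ·
    · · · · · · · · · ·
T2:
  2·area = 196  (B↔C swapped to make it positive)
  edge (2, 18)→(2, 4): d=(0,-14) top-left  bias=+0
  edge (2, 4)→(16, 8): d=(14,4) right/bottom  bias=-1
  edge (16, 8)→(2, 18): d=(-14,10) right/bottom  bias=-1
    (1,2)@(3, 5): e=[14,10,172] → #
    (2,2)@(5, 5): e=[42,2,152] → #
    (3,2)@(7, 5): e=[70,-6,132] → ·
    (1,3)@(3, 7): e=[14,38,144] → #
    (3,3)@(7, 7): e=[70,22,104] → #
    (4,3)@(9, 7): e=[98,14,84] → #
    (5,3)@(11, 7): e=[126,6,64] → #
    (6,3)@(13, 7): e=[154,-2,44] → ·
    (1,4)@(3, 9): e=[14,66,116] → #
    (6,4)@(13, 9): e=[154,26,16] → #
    (7,4)@(15, 9): e=[182,18,-4] → ·
    (1,5)@(3, 11): e=[14,94,88] → #
    (4,6)@(9, 13): e=[98,98,0] → ·  [on edge]
  covered (24 px):
    · · · · · · · · · ·
    · · · · · · · · · ·
    · # # · · · · · · ·
    · # # # # # · · · ·
    · # # # # # # · · ·
    · # # # # # · · · ·
    · # # # · · · · · ·
    · # # · · · · · · ·
    · # · · · · · · · ·
T3:
  2·area = 166  (B↔C swapped to make it positive)
  edge (2, 18)→(4, 5): d=(2,-13) top-left  bias=+0
  edge (4, 5)→(16, 10): d=(12,5) right/bottom  bias=-1
  edge (16, 10)→(2, 18): d=(-14,8) right/bottom  bias=-1
    (2,3)@(5, 7): e=[17,19,130] → #
    (3,3)@(7, 7): e=[43,9,114] → #
    (4,3)@(9, 7): e=[69,-1,98] → ·
    (2,4)@(5, 9): e=[21,43,102] → #
    (4,4)@(9, 9): e=[73,23,70] → #
    (5,4)@(11, 9): e=[99,13,54] → #
    (6,4)@(13, 9): e=[125,3,38] → #
    (7,4)@(15, 9): e=[151,-7,22] → ·
    (2,5)@(5, 11): e=[25,67,74] → #
    (7,5)@(15, 11): e=[155,17,-6] → ·
    (1,6)@(3, 13): e=[3,101,62] → #
    (5,6)@(11, 13): e=[107,61,-2] → ·
  covered (20 px):
    · · · · · · · · · ·
    · · · · · · · · · ·
    · · · · · · · · · ·
    · · # # · · · · · ·
    · · # # # # # · · ·
    · · # # # # # · · ·
    · # # # # · · · · ·
    · # # # · · · · · ·
    · # · · · · · · · ·
T4:
  2·area = 96
  edge (12, 18)→(0, 16): d=(-12,-2) top-left  bias=+0
  edge (0, 16)→(12, 10): d=(12,-6) top-left  bias=+0
  edge (12, 10)→(12, 18): d=(0,8) right/bottom  bias=-1
    (5,5)@(11, 11): e=[82,6,8] → #
    (6,5)@(13, 11): e=[86,18,-8] → ·
    (3,6)@(7, 13): e=[50,6,40] → #
    (4,6)@(9, 13): e=[54,18,24] → #
    (6,6)@(13, 13): e=[62,42,-8] → ·
    (1,7)@(3, 15): e=[18,6,72] → #
    (2,7)@(5, 15): e=[22,18,56] → #
    (6,7)@(13, 15): e=[38,66,-8] → ·
    (1,8)@(3, 17): e=[-6,30,72] → ·
    (2,8)@(5, 17): e=[-2,42,56] → ·
    (3,8)@(7, 17): e=[2,54,40] → #
    (6,8)@(13, 17): e=[14,90,-8] → ·
  covered (12 px):
    · · · · · · · · · ·
    · · · · · · · · · ·
    · · · · · · · · · ·
    · · · · · · · · · ·
    · · · · · · · · · ·
    · · · · · # · · · ·
    · · · # # # · · · ·
    · # # # # # · · · ·
    · · · # # # · · · ·

Answer: [[2,3],[3,3],[2,4],[3,4],[4,4],[5,4],[6,4],[2,5],[3,5],[4,5],[5,5],[6,5],[1,6],[2,6],[3,6],[4,6],[1,7],[2,7],[3,7],[1,8]]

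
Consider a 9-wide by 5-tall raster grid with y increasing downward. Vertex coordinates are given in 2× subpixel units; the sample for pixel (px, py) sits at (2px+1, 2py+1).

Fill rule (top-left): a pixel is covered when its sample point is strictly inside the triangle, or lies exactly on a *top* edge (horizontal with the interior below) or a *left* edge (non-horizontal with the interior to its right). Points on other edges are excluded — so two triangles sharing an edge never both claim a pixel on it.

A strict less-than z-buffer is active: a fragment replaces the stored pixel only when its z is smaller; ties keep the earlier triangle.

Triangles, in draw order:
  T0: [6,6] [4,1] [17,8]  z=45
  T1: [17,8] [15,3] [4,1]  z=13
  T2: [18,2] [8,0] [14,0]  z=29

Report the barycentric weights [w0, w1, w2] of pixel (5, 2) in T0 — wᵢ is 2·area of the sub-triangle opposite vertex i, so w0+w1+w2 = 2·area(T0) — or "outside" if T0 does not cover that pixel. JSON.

T0:
  2·area = 51
  edge (6, 6)→(4, 1): d=(-2,-5) top-left  bias=+0
  edge (4, 1)→(17, 8): d=(13,7) right/bottom  bias=-1
  edge (17, 8)→(6, 6): d=(-11,-2) top-left  bias=+0
    (2,1)@(5, 3): e=[1,19,31] → #
    (3,1)@(7, 3): e=[11,5,35] → #
    (4,1)@(9, 3): e=[21,-9,39] → ·
    (2,2)@(5, 5): e=[-3,45,9] → ·
    (3,2)@(7, 5): e=[7,31,13] → #
    (4,2)@(9, 5): e=[17,17,17] → #
    (5,2)@(11, 5): e=[27,3,21] → #
    (6,2)@(13, 5): e=[37,-11,25] → ·
    (3,3)@(7, 7): e=[3,57,-9] → ·
    (4,3)@(9, 7): e=[13,43,-5] → ·
    (5,3)@(11, 7): e=[23,29,-1] → ·
    (6,3)@(13, 7): e=[33,15,3] → #
  covered (7 px):
    · · · · · · · · ·
    · · # # · · · · ·
    · · · # # # · · ·
    · · · · · · # # ·
    · · · · · · · · ·
T1:
  2·area = 51  (B↔C swapped to make it positive)
  edge (17, 8)→(4, 1): d=(-13,-7) top-left  bias=+0
  edge (4, 1)→(15, 3): d=(11,2) right/bottom  bias=-1
  edge (15, 3)→(17, 8): d=(2,5) right/bottom  bias=-1
    (4,1)@(9, 3): e=[9,12,30] → #
    (5,1)@(11, 3): e=[23,8,20] → #
    (6,1)@(13, 3): e=[37,4,10] → #
    (7,1)@(15, 3): e=[51,0,0] → ·  [on edge]
    (4,2)@(9, 5): e=[-17,34,34] → ·
    (5,2)@(11, 5): e=[-3,30,24] → ·
    (6,2)@(13, 5): e=[11,26,14] → #
    (7,2)@(15, 5): e=[25,22,4] → #
    (8,2)@(17, 5): e=[39,18,-6] → ·
    (6,3)@(13, 7): e=[-15,48,18] → ·
    (7,3)@(15, 7): e=[-1,44,8] → ·
  covered (5 px):
    · · · · · · · · ·
    · · · · # # # · ·
    · · · · · · # # ·
    · · · · · · · · ·
    · · · · · · · · ·
T2:
  2·area = 12
  edge (18, 2)→(8, 0): d=(-10,-2) top-left  bias=+0
  edge (8, 0)→(14, 0): d=(6,0) top-left  bias=+0
  edge (14, 0)→(18, 2): d=(4,2) right/bottom  bias=-1
    (6,0)@(13, 1): e=[0,6,6] → #  [on edge]
    (7,0)@(15, 1): e=[4,6,2] → #
    (8,0)@(17, 1): e=[8,6,-2] → ·
    (6,1)@(13, 3): e=[-20,18,14] → ·
    (7,1)@(15, 3): e=[-16,18,10] → ·
  covered (2 px):
    · · · · · · # # ·
    · · · · · · · · ·
    · · · · · · · · ·
    · · · · · · · · ·
    · · · · · · · · ·

Answer: [3,21,27]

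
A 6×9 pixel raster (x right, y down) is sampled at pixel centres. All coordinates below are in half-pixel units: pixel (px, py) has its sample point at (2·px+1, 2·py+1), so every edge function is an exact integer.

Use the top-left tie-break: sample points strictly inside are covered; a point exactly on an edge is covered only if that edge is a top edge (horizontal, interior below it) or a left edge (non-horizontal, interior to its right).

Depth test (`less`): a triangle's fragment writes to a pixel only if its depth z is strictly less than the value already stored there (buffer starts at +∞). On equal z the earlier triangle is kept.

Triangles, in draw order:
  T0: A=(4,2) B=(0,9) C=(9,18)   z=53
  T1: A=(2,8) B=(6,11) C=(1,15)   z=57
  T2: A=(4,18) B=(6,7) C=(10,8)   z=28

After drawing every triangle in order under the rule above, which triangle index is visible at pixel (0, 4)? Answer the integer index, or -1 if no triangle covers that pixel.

T0:
  2·area = 99  (B↔C swapped to make it positive)
  edge (4, 2)→(9, 18): d=(5,16) right/bottom  bias=-1
  edge (9, 18)→(0, 9): d=(-9,-9) top-left  bias=+0
  edge (0, 9)→(4, 2): d=(4,-7) top-left  bias=+0
    (1,2)@(3, 5): e=[31,63,5] → █
    (2,2)@(5, 5): e=[-1,81,19] → ·
    (1,3)@(3, 7): e=[41,45,13] → █
    (2,3)@(5, 7): e=[9,63,27] → █
    (3,3)@(7, 7): e=[-23,81,41] → ·
    (0,4)@(1, 9): e=[83,9,7] → █
    (3,4)@(7, 9): e=[-13,63,49] → ·
    (0,5)@(1, 11): e=[93,-9,15] → ·
    (1,5)@(3, 11): e=[61,9,29] → █
    (3,5)@(7, 11): e=[-3,45,57] → ·
    (1,6)@(3, 13): e=[71,-9,37] → ·
    (2,6)@(5, 13): e=[39,9,51] → █
  covered (11 px):
    · · · · · ·
    · · · · · ·
    · █ · · · ·
    · █ █ · · ·
    █ █ █ · · ·
    · █ █ · · ·
    · · █ █ · ·
    · · · █ · ·
    · · · · · ·
T1:
  2·area = 31
  edge (2, 8)→(6, 11): d=(4,3) right/bottom  bias=-1
  edge (6, 11)→(1, 15): d=(-5,4) right/bottom  bias=-1
  edge (1, 15)→(2, 8): d=(1,-7) top-left  bias=+0
    (1,0)@(3, 1): e=[-31,62,0] → ·  [on edge]
    (5,3)@(11, 7): e=[-31,0,62] → ·  [on edge]
    (1,4)@(3, 9): e=[1,22,8] → █
    (2,4)@(5, 9): e=[-5,14,22] → ·
    (1,5)@(3, 11): e=[9,12,10] → █
    (2,5)@(5, 11): e=[3,4,24] → █
    (3,5)@(7, 11): e=[-3,-4,38] → ·
    (1,6)@(3, 13): e=[17,2,12] → █
    (2,6)@(5, 13): e=[11,-6,26] → ·
    (0,7)@(1, 15): e=[31,0,0] → ·  [on edge]
    (1,7)@(3, 15): e=[25,-8,14] → ·
  covered (4 px):
    · · · · · ·
    · · · · · ·
    · · · · · ·
    · · · · · ·
    · █ · · · ·
    · █ █ · · ·
    · █ · · · ·
    · · · · · ·
    · · · · · ·
T2:
  2·area = 46
  edge (4, 18)→(6, 7): d=(2,-11) top-left  bias=+0
  edge (6, 7)→(10, 8): d=(4,1) right/bottom  bias=-1
  edge (10, 8)→(4, 18): d=(-6,10) right/bottom  bias=-1
    (3,4)@(7, 9): e=[15,7,24] → █
    (4,4)@(9, 9): e=[37,5,4] → █
    (5,4)@(11, 9): e=[59,3,-16] → ·
    (3,5)@(7, 11): e=[19,15,12] → █
    (4,5)@(9, 11): e=[41,13,-8] → ·
    (2,6)@(5, 13): e=[1,25,20] → █
    (3,6)@(7, 13): e=[23,23,0] → ·  [on edge]
    (2,7)@(5, 15): e=[5,33,8] → █
    (3,7)@(7, 15): e=[27,31,-12] → ·
    (2,8)@(5, 17): e=[9,41,-4] → ·
  covered (5 px):
    · · · · · ·
    · · · · · ·
    · · · · · ·
    · · · · · ·
    · · · █ █ ·
    · · · █ · ·
    · · █ · · ·
    · · █ · · ·
    · · · · · ·

Z-buffer (winner per pixel, '.' = empty):
  . . . . . .
  . . . . . .
  . 0 . . . .
  . 0 0 . . .
  0 0 0 2 2 .
  . 0 0 2 . .
  . 1 2 0 . .
  . . 2 0 . .
  . . . . . .

Answer: 0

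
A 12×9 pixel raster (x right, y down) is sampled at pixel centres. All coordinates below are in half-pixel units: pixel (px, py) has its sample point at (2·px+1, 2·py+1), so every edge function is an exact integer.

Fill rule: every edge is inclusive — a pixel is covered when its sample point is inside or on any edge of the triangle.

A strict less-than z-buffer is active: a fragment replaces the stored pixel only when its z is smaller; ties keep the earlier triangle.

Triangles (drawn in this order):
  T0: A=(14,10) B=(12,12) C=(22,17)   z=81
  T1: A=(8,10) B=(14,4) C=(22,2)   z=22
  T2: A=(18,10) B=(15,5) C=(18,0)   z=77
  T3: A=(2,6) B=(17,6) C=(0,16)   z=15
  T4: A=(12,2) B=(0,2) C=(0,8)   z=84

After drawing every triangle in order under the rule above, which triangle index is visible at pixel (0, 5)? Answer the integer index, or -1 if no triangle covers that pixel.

T0:
  2·area = 30  (B↔C swapped to make it positive)
  edge (14, 10)→(22, 17): d=(8,7) inclusive
  edge (22, 17)→(12, 12): d=(-10,-5) inclusive
  edge (12, 12)→(14, 10): d=(2,-2) inclusive
    (11,0)@(23, 1): e=[-135,165,0] → .  [on edge]
    (10,1)@(21, 3): e=[-105,135,0] → .  [on edge]
    (9,2)@(19, 5): e=[-75,105,0] → .  [on edge]
    (8,3)@(17, 7): e=[-45,75,0] → .  [on edge]
    (7,4)@(15, 9): e=[-15,45,0] → .  [on edge]
    (6,5)@(13, 11): e=[15,15,0] → X  [on edge]
    (7,5)@(15, 11): e=[1,25,4] → X
    (8,5)@(17, 11): e=[-13,35,8] → .
    (5,6)@(11, 13): e=[45,-15,0] → .  [on edge]
    (6,6)@(13, 13): e=[31,-5,4] → .
    (7,6)@(15, 13): e=[17,5,8] → X
    (8,6)@(17, 13): e=[3,15,12] → X
    (4,7)@(9, 15): e=[75,-45,0] → .  [on edge]
    (3,8)@(7, 17): e=[105,-75,0] → .  [on edge]
  covered (5 px):
    . . . . . . . . . . . .
    . . . . . . . . . . . .
    . . . . . . . . . . . .
    . . . . . . . . . . . .
    . . . . . . . . . . . .
    . . . . . . X X . . . .
    . . . . . . . X X . . .
    . . . . . . . . . X . .
    . . . . . . . . . . . .
T1:
  2·area = 36
  edge (8, 10)→(14, 4): d=(6,-6) inclusive
  edge (14, 4)→(22, 2): d=(8,-2) inclusive
  edge (22, 2)→(8, 10): d=(-14,8) inclusive
    (8,0)@(17, 1): e=[0,-18,54] → .  [on edge]
    (7,1)@(15, 3): e=[0,-6,42] → .  [on edge]
    (9,1)@(19, 3): e=[24,2,10] → X
    (10,1)@(21, 3): e=[36,6,-6] → .
    (6,2)@(13, 5): e=[0,6,30] → X  [on edge]
    (7,2)@(15, 5): e=[12,10,14] → X
    (8,2)@(17, 5): e=[24,14,-2] → .
    (9,2)@(19, 5): e=[36,18,-18] → .
    (5,3)@(11, 7): e=[0,18,18] → X  [on edge]
    (7,3)@(15, 7): e=[24,26,-14] → .
    (4,4)@(9, 9): e=[0,30,6] → X  [on edge]
    (5,4)@(11, 9): e=[12,34,-10] → .
    (3,5)@(7, 11): e=[0,42,-6] → .  [on edge]
    (2,6)@(5, 13): e=[0,54,-18] → .  [on edge]
    (1,7)@(3, 15): e=[0,66,-30] → .  [on edge]
    (0,8)@(1, 17): e=[0,78,-42] → .  [on edge]
  covered (6 px):
    . . . . . . . . . . . .
    . . . . . . . . . X . .
    . . . . . . X X . . . .
    . . . . . X X . . . . .
    . . . . X . . . . . . .
    . . . . . . . . . . . .
    . . . . . . . . . . . .
    . . . . . . . . . . . .
    . . . . . . . . . . . .
T2:
  2·area = 30
  edge (18, 10)→(15, 5): d=(-3,-5) inclusive
  edge (15, 5)→(18, 0): d=(3,-5) inclusive
  edge (18, 0)→(18, 10): d=(0,10) inclusive
    (8,1)@(17, 3): e=[16,4,10] → X
    (9,1)@(19, 3): e=[26,14,-10] → .
    (7,2)@(15, 5): e=[0,0,30] → X  [on edge]
    (9,2)@(19, 5): e=[20,20,-10] → .
    (7,3)@(15, 7): e=[-6,6,30] → .
    (8,3)@(17, 7): e=[4,16,10] → X
    (9,3)@(19, 7): e=[14,26,-10] → .
    (8,4)@(17, 9): e=[-2,22,10] → .
    (4,7)@(9, 15): e=[-60,0,90] → .  [on edge]
    (10,7)@(21, 15): e=[0,60,-30] → .  [on edge]
  covered (4 px):
    . . . . . . . . . . . .
    . . . . . . . . X . . .
    . . . . . . . X X . . .
    . . . . . . . . X . . .
    . . . . . . . . . . . .
    . . . . . . . . . . . .
    . . . . . . . . . . . .
    . . . . . . . . . . . .
    . . . . . . . . . . . .
T3:
  2·area = 150
  edge (2, 6)→(17, 6): d=(15,0) inclusive
  edge (17, 6)→(0, 16): d=(-17,10) inclusive
  edge (0, 16)→(2, 6): d=(2,-10) inclusive
    (1,0)@(3, 1): e=[-75,225,0] → .  [on edge]
    (1,3)@(3, 7): e=[15,123,12] → X
    (2,3)@(5, 7): e=[15,103,32] → X
    (3,3)@(7, 7): e=[15,83,52] → X
    (4,3)@(9, 7): e=[15,63,72] → X
    (5,3)@(11, 7): e=[15,43,92] → X
    (6,3)@(13, 7): e=[15,23,112] → X
    (7,3)@(15, 7): e=[15,3,132] → X
    (8,3)@(17, 7): e=[15,-17,152] → .
    (1,4)@(3, 9): e=[45,89,16] → X
    (6,4)@(13, 9): e=[45,-11,116] → .
    (7,4)@(15, 9): e=[45,-31,136] → .
    (0,5)@(1, 11): e=[75,75,0] → X  [on edge]
  covered (20 px):
    . . . . . . . . . . . .
    . . . . . . . . . . . .
    . . . . . . . . . . . .
    . X X X X X X X . . . .
    . X X X X X . . . . . .
    X X X X . . . . . . . .
    X X X . . . . . . . . .
    X . . . . . . . . . . .
    . . . . . . . . . . . .
T4:
  2·area = 72  (B↔C swapped to make it positive)
  edge (12, 2)→(0, 8): d=(-12,6) inclusive
  edge (0, 8)→(0, 2): d=(0,-6) inclusive
  edge (0, 2)→(12, 2): d=(12,0) inclusive
    (0,1)@(1, 3): e=[54,6,12] → X
    (1,1)@(3, 3): e=[42,18,12] → X
    (2,1)@(5, 3): e=[30,30,12] → X
    (3,1)@(7, 3): e=[18,42,12] → X
    (4,1)@(9, 3): e=[6,54,12] → X
    (5,1)@(11, 3): e=[-6,66,12] → .
    (0,2)@(1, 5): e=[30,6,36] → X
    (3,2)@(7, 5): e=[-6,42,36] → .
    (4,2)@(9, 5): e=[-18,54,36] → .
    (0,3)@(1, 7): e=[6,6,60] → X
    (1,3)@(3, 7): e=[-6,18,60] → .
    (2,3)@(5, 7): e=[-18,30,60] → .
  covered (9 px):
    . . . . . . . . . . . .
    X X X X X . . . . . . .
    X X X . . . . . . . . .
    X . . . . . . . . . . .
    . . . . . . . . . . . .
    . . . . . . . . . . . .
    . . . . . . . . . . . .
    . . . . . . . . . . . .
    . . . . . . . . . . . .

Z-buffer (winner per pixel, '.' = empty):
  . . . . . . . . . . . .
  4 4 4 4 4 . . . 2 1 . .
  4 4 4 . . . 1 1 2 . . .
  4 3 3 3 3 3 3 3 2 . . .
  . 3 3 3 3 3 . . . . . .
  3 3 3 3 . . 0 0 . . . .
  3 3 3 . . . . 0 0 . . .
  3 . . . . . . . . 0 . .
  . . . . . . . . . . . .

Answer: 3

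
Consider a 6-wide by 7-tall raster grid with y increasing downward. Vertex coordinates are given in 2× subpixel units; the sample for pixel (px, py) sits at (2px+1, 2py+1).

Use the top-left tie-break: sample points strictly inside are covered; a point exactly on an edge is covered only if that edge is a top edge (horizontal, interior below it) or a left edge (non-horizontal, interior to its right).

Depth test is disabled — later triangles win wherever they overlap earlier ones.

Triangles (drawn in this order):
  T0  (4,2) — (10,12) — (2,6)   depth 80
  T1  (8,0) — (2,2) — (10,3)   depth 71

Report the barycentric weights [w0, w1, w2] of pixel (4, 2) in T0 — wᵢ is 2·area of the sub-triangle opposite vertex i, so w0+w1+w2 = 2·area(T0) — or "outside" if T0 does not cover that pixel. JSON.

T0:
  2·area = 44
  edge (4, 2)→(10, 12): d=(6,10) right/bottom  bias=-1
  edge (10, 12)→(2, 6): d=(-8,-6) top-left  bias=+0
  edge (2, 6)→(4, 2): d=(2,-4) top-left  bias=+0
    (1,2)@(3, 5): e=[28,14,2] → █
    (2,2)@(5, 5): e=[8,26,10] → █
    (3,2)@(7, 5): e=[-12,38,18] → ·
    (1,3)@(3, 7): e=[40,-2,6] → ·
    (2,3)@(5, 7): e=[20,10,14] → █
    (3,3)@(7, 7): e=[0,22,22] → ·  [on edge]
    (2,4)@(5, 9): e=[32,-6,18] → ·
    (3,4)@(7, 9): e=[12,6,26] → █
    (4,4)@(9, 9): e=[-8,18,34] → ·
    (3,5)@(7, 11): e=[24,-10,30] → ·
    (4,5)@(9, 11): e=[4,2,38] → █
    (5,5)@(11, 11): e=[-16,14,46] → ·
  covered (5 px):
    · · · · · ·
    · · · · · ·
    · █ █ · · ·
    · · █ · · ·
    · · · █ · ·
    · · · · █ ·
    · · · · · ·
T1:
  2·area = 22  (B↔C swapped to make it positive)
  edge (8, 0)→(10, 3): d=(2,3) right/bottom  bias=-1
  edge (10, 3)→(2, 2): d=(-8,-1) top-left  bias=+0
  edge (2, 2)→(8, 0): d=(6,-2) top-left  bias=+0
    (2,0)@(5, 1): e=[11,11,0] → █  [on edge]
    (3,0)@(7, 1): e=[5,13,4] → █
    (4,0)@(9, 1): e=[-1,15,8] → ·
    (2,1)@(5, 3): e=[15,-5,12] → ·
    (3,1)@(7, 3): e=[9,-3,16] → ·
  covered (2 px):
    · · █ █ · ·
    · · · · · ·
    · · · · · ·
    · · · · · ·
    · · · · · ·
    · · · · · ·
    · · · · · ·

Result: "outside"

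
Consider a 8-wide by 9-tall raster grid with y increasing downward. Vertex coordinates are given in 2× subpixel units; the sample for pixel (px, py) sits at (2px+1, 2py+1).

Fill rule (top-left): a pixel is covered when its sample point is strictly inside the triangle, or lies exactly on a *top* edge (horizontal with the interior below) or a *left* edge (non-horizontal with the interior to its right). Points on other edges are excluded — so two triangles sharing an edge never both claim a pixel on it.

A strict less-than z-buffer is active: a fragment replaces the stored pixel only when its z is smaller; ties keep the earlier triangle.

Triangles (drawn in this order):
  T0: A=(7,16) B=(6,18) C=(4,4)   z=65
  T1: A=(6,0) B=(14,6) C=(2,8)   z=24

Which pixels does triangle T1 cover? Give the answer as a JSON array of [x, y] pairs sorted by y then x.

T0:
  2·area = 18
  edge (7, 16)→(6, 18): d=(-1,2) right/bottom  bias=-1
  edge (6, 18)→(4, 4): d=(-2,-14) top-left  bias=+0
  edge (4, 4)→(7, 16): d=(3,12) right/bottom  bias=-1
    (2,4)@(5, 9): e=[11,4,3] → #
    (3,4)@(7, 9): e=[7,32,-21] → ·
    (2,5)@(5, 11): e=[9,0,9] → #  [on edge]
    (3,5)@(7, 11): e=[5,28,-15] → ·
    (2,6)@(5, 13): e=[7,-4,15] → ·
  covered (2 px):
    · · · · · · · ·
    · · · · · · · ·
    · · · · · · · ·
    · · · · · · · ·
    · · # · · · · ·
    · · # · · · · ·
    · · · · · · · ·
    · · · · · · · ·
    · · · · · · · ·
T1:
  2·area = 88
  edge (6, 0)→(14, 6): d=(8,6) right/bottom  bias=-1
  edge (14, 6)→(2, 8): d=(-12,2) right/bottom  bias=-1
  edge (2, 8)→(6, 0): d=(4,-8) top-left  bias=+0
    (3,0)@(7, 1): e=[2,74,12] → #
    (4,0)@(9, 1): e=[-10,70,28] → ·
    (2,1)@(5, 3): e=[30,54,4] → #
    (4,1)@(9, 3): e=[6,46,36] → #
    (5,1)@(11, 3): e=[-6,42,52] → ·
    (2,2)@(5, 5): e=[46,30,12] → #
    (5,2)@(11, 5): e=[10,18,60] → #
    (6,2)@(13, 5): e=[-2,14,76] → ·
    (1,3)@(3, 7): e=[74,10,4] → #
    (4,3)@(9, 7): e=[38,-2,52] → ·
    (5,3)@(11, 7): e=[26,-6,68] → ·
    (1,4)@(3, 9): e=[90,-14,12] → ·
  covered (11 px):
    · · · # · · · ·
    · · # # # · · ·
    · · # # # # · ·
    · # # # · · · ·
    · · · · · · · ·
    · · · · · · · ·
    · · · · · · · ·
    · · · · · · · ·
    · · · · · · · ·

Final: [[3,0],[2,1],[3,1],[4,1],[2,2],[3,2],[4,2],[5,2],[1,3],[2,3],[3,3]]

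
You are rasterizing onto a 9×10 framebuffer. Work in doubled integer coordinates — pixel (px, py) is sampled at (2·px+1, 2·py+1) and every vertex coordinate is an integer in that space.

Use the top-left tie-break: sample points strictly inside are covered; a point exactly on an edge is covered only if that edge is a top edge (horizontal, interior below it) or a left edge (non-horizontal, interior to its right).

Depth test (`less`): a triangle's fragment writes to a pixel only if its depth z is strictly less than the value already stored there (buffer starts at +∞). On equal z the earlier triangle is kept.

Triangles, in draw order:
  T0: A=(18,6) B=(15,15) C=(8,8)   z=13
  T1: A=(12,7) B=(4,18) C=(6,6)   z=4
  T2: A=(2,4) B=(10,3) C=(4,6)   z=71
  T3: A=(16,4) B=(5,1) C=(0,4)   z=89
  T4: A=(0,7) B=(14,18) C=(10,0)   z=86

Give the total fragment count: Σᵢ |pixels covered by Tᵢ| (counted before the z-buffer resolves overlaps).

T0:
  2·area = 84
  edge (18, 6)→(15, 15): d=(-3,9) right/bottom  bias=-1
  edge (15, 15)→(8, 8): d=(-7,-7) top-left  bias=+0
  edge (8, 8)→(18, 6): d=(10,-2) top-left  bias=+0
    (0,0)@(1, 1): e=[168,0,-84] → .  [on edge]
    (1,1)@(3, 3): e=[144,0,-60] → .  [on edge]
    (2,2)@(5, 5): e=[120,0,-36] → .  [on edge]
    (3,3)@(7, 7): e=[96,0,-12] → .  [on edge]
    (6,3)@(13, 7): e=[42,42,0] → X  [on edge]
    (7,3)@(15, 7): e=[24,56,4] → X
    (8,3)@(17, 7): e=[6,70,8] → X
    (1,4)@(3, 9): e=[126,-42,0] → .  [on edge]
    (4,4)@(9, 9): e=[72,0,12] → X  [on edge]
    (5,4)@(11, 9): e=[54,14,16] → X
    (8,4)@(17, 9): e=[0,56,28] → .  [on edge]
    (4,5)@(9, 11): e=[66,-14,32] → .
    (5,5)@(11, 11): e=[48,0,36] → X  [on edge]
    (6,6)@(13, 13): e=[24,0,60] → X  [on edge]
    (7,7)@(15, 15): e=[0,0,84] → .  [on edge]
    (8,8)@(17, 17): e=[-24,0,108] → .  [on edge]
  covered (12 px):
    . . . . . . . . .
    . . . . . . . . .
    . . . . . . . . .
    . . . . . . X X X
    . . . . X X X X .
    . . . . . X X X .
    . . . . . . X X .
    . . . . . . . . .
    . . . . . . . . .
    . . . . . . . . .
T1:
  2·area = 74
  edge (12, 7)→(4, 18): d=(-8,11) right/bottom  bias=-1
  edge (4, 18)→(6, 6): d=(2,-12) top-left  bias=+0
  edge (6, 6)→(12, 7): d=(6,1) right/bottom  bias=-1
    (3,3)@(7, 7): e=[55,14,5] → X
    (4,3)@(9, 7): e=[33,38,3] → X
    (5,3)@(11, 7): e=[11,62,1] → X
    (6,3)@(13, 7): e=[-11,86,-1] → .
    (3,4)@(7, 9): e=[39,18,17] → X
    (5,4)@(11, 9): e=[-5,66,13] → .
    (3,5)@(7, 11): e=[23,22,29] → X
    (5,5)@(11, 11): e=[-21,70,25] → .
    (2,6)@(5, 13): e=[29,2,43] → X
    (4,6)@(9, 13): e=[-15,50,39] → .
    (2,7)@(5, 15): e=[13,6,55] → X
    (3,7)@(7, 15): e=[-9,30,53] → .
  covered (10 px):
    . . . . . . . . .
    . . . . . . . . .
    . . . . . . . . .
    . . . X X X . . .
    . . . X X . . . .
    . . . X X . . . .
    . . X X . . . . .
    . . X . . . . . .
    . . . . . . . . .
    . . . . . . . . .
T2:
  2·area = 18
  edge (2, 4)→(10, 3): d=(8,-1) top-left  bias=+0
  edge (10, 3)→(4, 6): d=(-6,3) right/bottom  bias=-1
  edge (4, 6)→(2, 4): d=(-2,-2) top-left  bias=+0
    (0,1)@(1, 3): e=[-9,27,0] → .  [on edge]
    (1,2)@(3, 5): e=[9,9,0] → X  [on edge]
    (2,2)@(5, 5): e=[11,3,4] → X
    (3,2)@(7, 5): e=[13,-3,8] → .
    (1,3)@(3, 7): e=[25,-3,-4] → .
    (2,3)@(5, 7): e=[27,-9,0] → .  [on edge]
    (3,4)@(7, 9): e=[45,-27,0] → .  [on edge]
    (4,5)@(9, 11): e=[63,-45,0] → .  [on edge]
    (5,6)@(11, 13): e=[81,-63,0] → .  [on edge]
    (6,7)@(13, 15): e=[99,-81,0] → .  [on edge]
    (7,8)@(15, 17): e=[117,-99,0] → .  [on edge]
    (8,9)@(17, 19): e=[135,-117,0] → .  [on edge]
  covered (2 px):
    . . . . . . . . .
    . . . . . . . . .
    . X X . . . . . .
    . . . . . . . . .
    . . . . . . . . .
    . . . . . . . . .
    . . . . . . . . .
    . . . . . . . . .
    . . . . . . . . .
    . . . . . . . . .
T3:
  2·area = 48  (B↔C swapped to make it positive)
  edge (16, 4)→(0, 4): d=(-16,0) right/bottom  bias=-1
  edge (0, 4)→(5, 1): d=(5,-3) top-left  bias=+0
  edge (5, 1)→(16, 4): d=(11,3) right/bottom  bias=-1
    (2,0)@(5, 1): e=[48,0,0] → .  [on edge]
    (1,1)@(3, 3): e=[16,4,28] → X
    (2,1)@(5, 3): e=[16,10,22] → X
    (3,1)@(7, 3): e=[16,16,16] → X
    (4,1)@(9, 3): e=[16,22,10] → X
    (5,1)@(11, 3): e=[16,28,4] → X
    (6,1)@(13, 3): e=[16,34,-2] → .
    (1,2)@(3, 5): e=[-16,14,50] → .
    (2,2)@(5, 5): e=[-16,20,44] → .
    (3,2)@(7, 5): e=[-16,26,38] → .
    (4,2)@(9, 5): e=[-16,32,32] → .
    (5,2)@(11, 5): e=[-16,38,26] → .
  covered (5 px):
    . . . . . . . . .
    . X X X X X . . .
    . . . . . . . . .
    . . . . . . . . .
    . . . . . . . . .
    . . . . . . . . .
    . . . . . . . . .
    . . . . . . . . .
    . . . . . . . . .
    . . . . . . . . .
T4:
  2·area = 208  (B↔C swapped to make it positive)
  edge (0, 7)→(10, 0): d=(10,-7) top-left  bias=+0
  edge (10, 0)→(14, 18): d=(4,18) right/bottom  bias=-1
  edge (14, 18)→(0, 7): d=(-14,-11) top-left  bias=+0
    (4,0)@(9, 1): e=[3,22,183] → X
    (5,0)@(11, 1): e=[17,-14,205] → .
    (3,1)@(7, 3): e=[9,66,133] → X
    (5,1)@(11, 3): e=[37,-6,177] → .
    (1,2)@(3, 5): e=[1,146,61] → X
    (2,2)@(5, 5): e=[15,110,83] → X
    (5,2)@(11, 5): e=[57,2,149] → X
    (6,2)@(13, 5): e=[71,-34,171] → .
    (0,3)@(1, 7): e=[7,190,11] → X
    (6,3)@(13, 7): e=[91,-26,143] → .
    (0,4)@(1, 9): e=[27,198,-17] → .
    (1,4)@(3, 9): e=[41,162,5] → X
  covered (27 px):
    . . . . X . . . .
    . . . X X . . . .
    . X X X X X . . .
    X X X X X X . . .
    . X X X X X . . .
    . . . X X X . . .
    . . . . X X . . .
    . . . . . X X . .
    . . . . . . X . .
    . . . . . . . . .

Answer: 56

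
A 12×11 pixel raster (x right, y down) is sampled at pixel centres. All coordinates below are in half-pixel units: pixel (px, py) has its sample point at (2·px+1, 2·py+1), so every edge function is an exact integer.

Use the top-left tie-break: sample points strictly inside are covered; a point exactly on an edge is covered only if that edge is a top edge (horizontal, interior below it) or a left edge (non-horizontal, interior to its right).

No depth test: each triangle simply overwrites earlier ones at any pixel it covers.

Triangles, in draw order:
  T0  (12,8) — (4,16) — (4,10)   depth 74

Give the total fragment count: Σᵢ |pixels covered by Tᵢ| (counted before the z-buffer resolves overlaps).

T0:
  2·area = 48
  edge (12, 8)→(4, 16): d=(-8,8) right/bottom  bias=-1
  edge (4, 16)→(4, 10): d=(0,-6) top-left  bias=+0
  edge (4, 10)→(12, 8): d=(8,-2) top-left  bias=+0
    (9,0)@(19, 1): e=[0,90,-42] → .  [on edge]
    (8,1)@(17, 3): e=[0,78,-30] → .  [on edge]
    (7,2)@(15, 5): e=[0,66,-18] → .  [on edge]
    (6,3)@(13, 7): e=[0,54,-6] → .  [on edge]
    (4,4)@(9, 9): e=[16,30,2] → X
    (5,4)@(11, 9): e=[0,42,6] → .  [on edge]
    (2,5)@(5, 11): e=[32,6,10] → X
    (3,5)@(7, 11): e=[16,18,14] → X
    (4,5)@(9, 11): e=[0,30,18] → .  [on edge]
    (2,6)@(5, 13): e=[16,6,26] → X
    (3,6)@(7, 13): e=[0,18,30] → .  [on edge]
    (2,7)@(5, 15): e=[0,6,42] → .  [on edge]
    (1,8)@(3, 17): e=[0,-6,54] → .  [on edge]
    (0,9)@(1, 19): e=[0,-18,66] → .  [on edge]
  covered (4 px):
    . . . . . . . . . . . .
    . . . . . . . . . . . .
    . . . . . . . . . . . .
    . . . . . . . . . . . .
    . . . . X . . . . . . .
    . . X X . . . . . . . .
    . . X . . . . . . . . .
    . . . . . . . . . . . .
    . . . . . . . . . . . .
    . . . . . . . . . . . .
    . . . . . . . . . . . .

Final: 4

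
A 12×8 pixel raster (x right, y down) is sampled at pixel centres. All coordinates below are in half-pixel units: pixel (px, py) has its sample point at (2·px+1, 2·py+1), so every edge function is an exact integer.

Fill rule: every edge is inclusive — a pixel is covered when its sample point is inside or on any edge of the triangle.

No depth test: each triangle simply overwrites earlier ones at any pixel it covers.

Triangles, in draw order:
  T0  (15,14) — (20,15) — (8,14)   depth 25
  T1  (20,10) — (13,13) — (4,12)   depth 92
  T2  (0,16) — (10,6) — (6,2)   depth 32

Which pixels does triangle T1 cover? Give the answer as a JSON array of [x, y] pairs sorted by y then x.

T0:
  2·area = 7
  edge (15, 14)→(20, 15): d=(5,1) inclusive
  edge (20, 15)→(8, 14): d=(-12,-1) inclusive
  edge (8, 14)→(15, 14): d=(7,0) inclusive
  covered (0 px):
    . . . . . . . . . . . .
    . . . . . . . . . . . .
    . . . . . . . . . . . .
    . . . . . . . . . . . .
    . . . . . . . . . . . .
    . . . . . . . . . . . .
    . . . . . . . . . . . .
    . . . . . . . . . . . .
T1:
  2·area = 34
  edge (20, 10)→(13, 13): d=(-7,3) inclusive
  edge (13, 13)→(4, 12): d=(-9,-1) inclusive
  edge (4, 12)→(20, 10): d=(16,-2) inclusive
    (6,5)@(13, 11): e=[14,18,2] → X
    (7,5)@(15, 11): e=[8,20,6] → X
    (8,5)@(17, 11): e=[2,22,10] → X
    (9,5)@(19, 11): e=[-4,24,14] → .
    (6,6)@(13, 13): e=[0,0,34] → X  [on edge]
    (7,6)@(15, 13): e=[-6,2,38] → .
    (8,6)@(17, 13): e=[-12,4,42] → .
    (6,7)@(13, 15): e=[-14,-18,66] → .
  covered (4 px):
    . . . . . . . . . . . .
    . . . . . . . . . . . .
    . . . . . . . . . . . .
    . . . . . . . . . . . .
    . . . . . . . . . . . .
    . . . . . . X X X . . .
    . . . . . . X . . . . .
    . . . . . . . . . . . .
T2:
  2·area = 80  (B↔C swapped to make it positive)
  edge (0, 16)→(6, 2): d=(6,-14) inclusive
  edge (6, 2)→(10, 6): d=(4,4) inclusive
  edge (10, 6)→(0, 16): d=(-10,10) inclusive
    (2,0)@(5, 1): e=[-20,0,100] → .  [on edge]
    (7,0)@(15, 1): e=[120,-40,0] → .  [on edge]
    (3,1)@(7, 3): e=[20,0,60] → X  [on edge]
    (4,1)@(9, 3): e=[48,-8,40] → .
    (6,1)@(13, 3): e=[104,-24,0] → .  [on edge]
    (2,2)@(5, 5): e=[4,16,60] → X
    (4,2)@(9, 5): e=[60,0,20] → X  [on edge]
    (5,2)@(11, 5): e=[88,-8,0] → .  [on edge]
    (2,3)@(5, 7): e=[16,24,40] → X
    (4,3)@(9, 7): e=[72,8,0] → X  [on edge]
    (5,3)@(11, 7): e=[100,0,-20] → .  [on edge]
    (1,4)@(3, 9): e=[0,40,40] → X  [on edge]
    (3,4)@(7, 9): e=[56,24,0] → X  [on edge]
    (6,4)@(13, 9): e=[140,0,-60] → .  [on edge]
    (2,5)@(5, 11): e=[40,40,0] → X  [on edge]
    (7,5)@(15, 11): e=[180,0,-100] → .  [on edge]
    (1,6)@(3, 13): e=[24,56,0] → X  [on edge]
    (8,6)@(17, 13): e=[220,0,-140] → .  [on edge]
    (0,7)@(1, 15): e=[8,72,0] → X  [on edge]
    (9,7)@(19, 15): e=[260,0,-180] → .  [on edge]
  covered (14 px):
    . . . . . . . . . . . .
    . . . X . . . . . . . .
    . . X X X . . . . . . .
    . . X X X . . . . . . .
    . X X X . . . . . . . .
    . X X . . . . . . . . .
    . X . . . . . . . . . .
    X . . . . . . . . . . .

Final: [[6,5],[7,5],[8,5],[6,6]]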